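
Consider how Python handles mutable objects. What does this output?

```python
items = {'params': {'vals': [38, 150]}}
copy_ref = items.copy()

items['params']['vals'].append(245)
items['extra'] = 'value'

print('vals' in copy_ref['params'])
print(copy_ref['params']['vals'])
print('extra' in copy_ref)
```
True
[38, 150, 245]
False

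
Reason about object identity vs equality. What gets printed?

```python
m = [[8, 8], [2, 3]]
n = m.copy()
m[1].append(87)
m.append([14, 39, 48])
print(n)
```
[[8, 8], [2, 3, 87]]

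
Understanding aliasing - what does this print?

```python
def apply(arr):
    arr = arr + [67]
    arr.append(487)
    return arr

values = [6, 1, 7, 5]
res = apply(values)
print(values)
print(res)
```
[6, 1, 7, 5]
[6, 1, 7, 5, 67, 487]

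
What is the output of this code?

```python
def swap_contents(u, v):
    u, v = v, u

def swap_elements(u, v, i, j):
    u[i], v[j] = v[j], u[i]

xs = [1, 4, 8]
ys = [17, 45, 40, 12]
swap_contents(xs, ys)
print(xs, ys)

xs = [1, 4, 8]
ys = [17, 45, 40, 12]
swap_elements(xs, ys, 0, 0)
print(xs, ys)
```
[1, 4, 8] [17, 45, 40, 12]
[17, 4, 8] [1, 45, 40, 12]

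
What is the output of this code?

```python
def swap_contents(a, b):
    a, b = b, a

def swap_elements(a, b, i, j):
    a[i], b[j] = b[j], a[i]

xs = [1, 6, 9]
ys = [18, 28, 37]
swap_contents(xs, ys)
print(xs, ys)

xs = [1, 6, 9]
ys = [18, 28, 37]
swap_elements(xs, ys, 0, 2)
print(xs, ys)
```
[1, 6, 9] [18, 28, 37]
[37, 6, 9] [18, 28, 1]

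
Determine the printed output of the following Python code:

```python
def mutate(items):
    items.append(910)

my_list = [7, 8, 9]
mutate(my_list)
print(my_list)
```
[7, 8, 9, 910]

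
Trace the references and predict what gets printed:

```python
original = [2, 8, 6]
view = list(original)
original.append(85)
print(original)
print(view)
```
[2, 8, 6, 85]
[2, 8, 6]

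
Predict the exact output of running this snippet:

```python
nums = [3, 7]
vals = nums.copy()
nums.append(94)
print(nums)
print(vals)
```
[3, 7, 94]
[3, 7]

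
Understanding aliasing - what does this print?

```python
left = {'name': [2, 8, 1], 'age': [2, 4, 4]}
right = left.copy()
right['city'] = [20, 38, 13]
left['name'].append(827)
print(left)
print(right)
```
{'name': [2, 8, 1, 827], 'age': [2, 4, 4]}
{'name': [2, 8, 1, 827], 'age': [2, 4, 4], 'city': [20, 38, 13]}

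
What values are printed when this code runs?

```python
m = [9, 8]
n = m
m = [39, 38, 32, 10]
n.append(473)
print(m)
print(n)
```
[39, 38, 32, 10]
[9, 8, 473]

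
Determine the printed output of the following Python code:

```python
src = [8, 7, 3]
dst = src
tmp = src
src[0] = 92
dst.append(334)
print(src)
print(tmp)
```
[92, 7, 3, 334]
[92, 7, 3, 334]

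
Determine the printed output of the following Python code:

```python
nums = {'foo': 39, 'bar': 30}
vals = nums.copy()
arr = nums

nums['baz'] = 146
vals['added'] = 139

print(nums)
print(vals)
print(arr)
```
{'foo': 39, 'bar': 30, 'baz': 146}
{'foo': 39, 'bar': 30, 'added': 139}
{'foo': 39, 'bar': 30, 'baz': 146}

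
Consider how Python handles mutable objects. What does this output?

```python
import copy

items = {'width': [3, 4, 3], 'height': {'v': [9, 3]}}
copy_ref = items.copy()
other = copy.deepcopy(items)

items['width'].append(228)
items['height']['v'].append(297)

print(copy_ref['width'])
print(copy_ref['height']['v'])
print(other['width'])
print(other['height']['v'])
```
[3, 4, 3, 228]
[9, 3, 297]
[3, 4, 3]
[9, 3]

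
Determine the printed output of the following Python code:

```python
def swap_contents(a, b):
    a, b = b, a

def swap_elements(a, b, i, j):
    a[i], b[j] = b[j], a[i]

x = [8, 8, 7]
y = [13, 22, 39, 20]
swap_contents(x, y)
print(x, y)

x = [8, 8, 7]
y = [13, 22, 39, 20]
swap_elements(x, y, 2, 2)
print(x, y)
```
[8, 8, 7] [13, 22, 39, 20]
[8, 8, 39] [13, 22, 7, 20]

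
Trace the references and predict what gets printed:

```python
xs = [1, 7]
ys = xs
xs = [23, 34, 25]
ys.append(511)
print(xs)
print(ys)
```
[23, 34, 25]
[1, 7, 511]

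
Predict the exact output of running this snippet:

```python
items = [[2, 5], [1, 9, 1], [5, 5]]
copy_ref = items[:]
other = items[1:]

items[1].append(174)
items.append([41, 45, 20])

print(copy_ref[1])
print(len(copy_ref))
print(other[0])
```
[1, 9, 1, 174]
3
[1, 9, 1, 174]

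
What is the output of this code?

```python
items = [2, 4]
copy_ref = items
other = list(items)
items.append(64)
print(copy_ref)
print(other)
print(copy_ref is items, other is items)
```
[2, 4, 64]
[2, 4]
True False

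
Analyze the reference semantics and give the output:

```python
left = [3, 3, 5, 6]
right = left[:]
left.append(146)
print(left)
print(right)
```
[3, 3, 5, 6, 146]
[3, 3, 5, 6]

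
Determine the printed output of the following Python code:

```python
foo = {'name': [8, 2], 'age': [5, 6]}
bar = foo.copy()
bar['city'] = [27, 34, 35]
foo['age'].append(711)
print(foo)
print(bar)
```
{'name': [8, 2], 'age': [5, 6, 711]}
{'name': [8, 2], 'age': [5, 6, 711], 'city': [27, 34, 35]}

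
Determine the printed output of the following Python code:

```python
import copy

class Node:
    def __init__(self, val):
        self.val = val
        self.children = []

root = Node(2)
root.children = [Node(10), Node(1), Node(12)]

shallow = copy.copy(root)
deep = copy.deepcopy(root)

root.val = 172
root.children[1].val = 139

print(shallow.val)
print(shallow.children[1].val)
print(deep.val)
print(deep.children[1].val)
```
2
139
2
1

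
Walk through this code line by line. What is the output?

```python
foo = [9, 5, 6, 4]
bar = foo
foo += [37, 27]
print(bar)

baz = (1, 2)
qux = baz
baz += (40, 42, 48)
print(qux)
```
[9, 5, 6, 4, 37, 27]
(1, 2)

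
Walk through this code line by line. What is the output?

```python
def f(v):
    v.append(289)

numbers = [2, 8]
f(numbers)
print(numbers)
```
[2, 8, 289]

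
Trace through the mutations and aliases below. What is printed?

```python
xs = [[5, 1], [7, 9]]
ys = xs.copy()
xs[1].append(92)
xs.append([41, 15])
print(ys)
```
[[5, 1], [7, 9, 92]]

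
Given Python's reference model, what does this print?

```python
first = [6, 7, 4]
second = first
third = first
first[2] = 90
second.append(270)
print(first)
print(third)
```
[6, 7, 90, 270]
[6, 7, 90, 270]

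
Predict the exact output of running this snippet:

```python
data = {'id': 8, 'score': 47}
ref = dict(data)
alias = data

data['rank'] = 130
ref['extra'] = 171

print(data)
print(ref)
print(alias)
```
{'id': 8, 'score': 47, 'rank': 130}
{'id': 8, 'score': 47, 'extra': 171}
{'id': 8, 'score': 47, 'rank': 130}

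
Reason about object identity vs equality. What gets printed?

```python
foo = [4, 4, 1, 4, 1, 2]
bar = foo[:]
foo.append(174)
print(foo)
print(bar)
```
[4, 4, 1, 4, 1, 2, 174]
[4, 4, 1, 4, 1, 2]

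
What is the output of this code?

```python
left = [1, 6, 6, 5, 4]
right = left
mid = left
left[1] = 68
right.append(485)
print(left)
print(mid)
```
[1, 68, 6, 5, 4, 485]
[1, 68, 6, 5, 4, 485]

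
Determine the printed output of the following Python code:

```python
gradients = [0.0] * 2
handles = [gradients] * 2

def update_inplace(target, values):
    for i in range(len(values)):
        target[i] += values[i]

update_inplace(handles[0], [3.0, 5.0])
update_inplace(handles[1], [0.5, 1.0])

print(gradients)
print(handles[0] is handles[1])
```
[3.5, 6.0]
True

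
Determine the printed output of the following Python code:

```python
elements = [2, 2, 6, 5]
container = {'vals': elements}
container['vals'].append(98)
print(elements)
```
[2, 2, 6, 5, 98]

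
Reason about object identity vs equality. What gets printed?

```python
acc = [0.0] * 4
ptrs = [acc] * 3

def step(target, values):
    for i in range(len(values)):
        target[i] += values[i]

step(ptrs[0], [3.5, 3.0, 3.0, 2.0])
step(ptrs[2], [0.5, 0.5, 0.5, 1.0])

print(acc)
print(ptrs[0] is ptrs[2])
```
[4.0, 3.5, 3.5, 3.0]
True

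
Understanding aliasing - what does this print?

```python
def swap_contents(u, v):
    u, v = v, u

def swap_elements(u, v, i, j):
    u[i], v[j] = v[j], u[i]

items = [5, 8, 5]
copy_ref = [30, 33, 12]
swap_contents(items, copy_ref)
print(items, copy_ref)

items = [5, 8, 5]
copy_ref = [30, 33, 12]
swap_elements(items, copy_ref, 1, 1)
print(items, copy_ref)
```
[5, 8, 5] [30, 33, 12]
[5, 33, 5] [30, 8, 12]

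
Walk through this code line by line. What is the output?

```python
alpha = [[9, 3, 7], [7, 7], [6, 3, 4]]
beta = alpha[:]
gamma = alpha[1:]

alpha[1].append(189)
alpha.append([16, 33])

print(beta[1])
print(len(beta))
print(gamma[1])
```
[7, 7, 189]
3
[6, 3, 4]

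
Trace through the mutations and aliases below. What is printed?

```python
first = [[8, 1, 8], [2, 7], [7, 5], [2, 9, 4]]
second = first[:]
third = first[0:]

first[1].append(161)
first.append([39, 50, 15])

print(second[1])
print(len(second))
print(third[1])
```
[2, 7, 161]
4
[2, 7, 161]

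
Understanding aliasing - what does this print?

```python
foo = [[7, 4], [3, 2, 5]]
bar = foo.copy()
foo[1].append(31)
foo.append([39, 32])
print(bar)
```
[[7, 4], [3, 2, 5, 31]]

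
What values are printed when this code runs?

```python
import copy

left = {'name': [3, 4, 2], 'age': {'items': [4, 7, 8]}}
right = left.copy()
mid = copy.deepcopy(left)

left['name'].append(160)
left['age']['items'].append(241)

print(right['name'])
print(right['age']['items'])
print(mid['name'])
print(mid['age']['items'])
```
[3, 4, 2, 160]
[4, 7, 8, 241]
[3, 4, 2]
[4, 7, 8]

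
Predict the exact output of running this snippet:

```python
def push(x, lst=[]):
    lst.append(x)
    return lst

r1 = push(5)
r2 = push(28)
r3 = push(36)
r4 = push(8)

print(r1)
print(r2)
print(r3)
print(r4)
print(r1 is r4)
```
[5, 28, 36, 8]
[5, 28, 36, 8]
[5, 28, 36, 8]
[5, 28, 36, 8]
True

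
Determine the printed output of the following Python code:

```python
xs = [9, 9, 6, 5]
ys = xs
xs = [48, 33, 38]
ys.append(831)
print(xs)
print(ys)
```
[48, 33, 38]
[9, 9, 6, 5, 831]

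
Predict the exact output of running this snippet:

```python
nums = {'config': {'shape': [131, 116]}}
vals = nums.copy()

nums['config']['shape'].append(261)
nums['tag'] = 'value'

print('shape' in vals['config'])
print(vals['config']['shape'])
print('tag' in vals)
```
True
[131, 116, 261]
False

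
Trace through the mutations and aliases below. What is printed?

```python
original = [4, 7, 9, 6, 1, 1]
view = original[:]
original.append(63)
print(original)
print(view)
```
[4, 7, 9, 6, 1, 1, 63]
[4, 7, 9, 6, 1, 1]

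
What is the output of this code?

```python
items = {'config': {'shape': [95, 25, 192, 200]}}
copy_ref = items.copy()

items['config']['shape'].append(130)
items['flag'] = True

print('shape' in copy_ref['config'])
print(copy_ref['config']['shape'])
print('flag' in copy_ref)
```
True
[95, 25, 192, 200, 130]
False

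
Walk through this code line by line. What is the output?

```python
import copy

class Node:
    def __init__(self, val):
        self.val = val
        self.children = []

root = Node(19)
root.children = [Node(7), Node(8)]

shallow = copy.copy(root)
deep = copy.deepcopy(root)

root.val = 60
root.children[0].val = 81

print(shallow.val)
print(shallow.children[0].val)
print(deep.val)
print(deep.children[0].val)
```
19
81
19
7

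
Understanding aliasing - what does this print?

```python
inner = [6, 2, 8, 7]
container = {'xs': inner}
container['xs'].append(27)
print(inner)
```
[6, 2, 8, 7, 27]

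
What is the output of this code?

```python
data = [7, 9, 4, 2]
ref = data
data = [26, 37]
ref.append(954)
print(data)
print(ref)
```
[26, 37]
[7, 9, 4, 2, 954]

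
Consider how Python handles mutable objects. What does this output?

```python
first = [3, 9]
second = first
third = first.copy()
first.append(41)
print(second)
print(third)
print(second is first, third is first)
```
[3, 9, 41]
[3, 9]
True False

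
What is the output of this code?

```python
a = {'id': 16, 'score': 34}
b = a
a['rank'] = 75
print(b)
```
{'id': 16, 'score': 34, 'rank': 75}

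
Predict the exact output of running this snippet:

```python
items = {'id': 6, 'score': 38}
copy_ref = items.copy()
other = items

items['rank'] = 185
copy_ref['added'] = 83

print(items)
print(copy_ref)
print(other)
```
{'id': 6, 'score': 38, 'rank': 185}
{'id': 6, 'score': 38, 'added': 83}
{'id': 6, 'score': 38, 'rank': 185}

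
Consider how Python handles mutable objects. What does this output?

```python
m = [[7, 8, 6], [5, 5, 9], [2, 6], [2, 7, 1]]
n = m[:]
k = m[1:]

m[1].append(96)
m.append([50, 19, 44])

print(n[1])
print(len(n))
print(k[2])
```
[5, 5, 9, 96]
4
[2, 7, 1]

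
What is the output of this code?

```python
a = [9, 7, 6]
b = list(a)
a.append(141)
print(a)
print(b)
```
[9, 7, 6, 141]
[9, 7, 6]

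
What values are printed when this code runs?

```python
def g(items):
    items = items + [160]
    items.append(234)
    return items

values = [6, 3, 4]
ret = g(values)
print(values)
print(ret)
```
[6, 3, 4]
[6, 3, 4, 160, 234]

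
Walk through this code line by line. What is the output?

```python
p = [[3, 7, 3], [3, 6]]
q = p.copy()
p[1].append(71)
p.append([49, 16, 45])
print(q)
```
[[3, 7, 3], [3, 6, 71]]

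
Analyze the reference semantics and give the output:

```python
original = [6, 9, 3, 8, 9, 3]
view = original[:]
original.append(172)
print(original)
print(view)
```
[6, 9, 3, 8, 9, 3, 172]
[6, 9, 3, 8, 9, 3]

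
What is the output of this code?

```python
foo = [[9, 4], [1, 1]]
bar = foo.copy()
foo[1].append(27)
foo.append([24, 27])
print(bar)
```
[[9, 4], [1, 1, 27]]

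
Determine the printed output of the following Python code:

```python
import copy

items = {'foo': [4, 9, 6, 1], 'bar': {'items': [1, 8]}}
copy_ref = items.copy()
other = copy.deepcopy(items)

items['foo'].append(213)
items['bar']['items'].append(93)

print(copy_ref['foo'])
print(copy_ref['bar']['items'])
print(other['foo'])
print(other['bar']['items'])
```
[4, 9, 6, 1, 213]
[1, 8, 93]
[4, 9, 6, 1]
[1, 8]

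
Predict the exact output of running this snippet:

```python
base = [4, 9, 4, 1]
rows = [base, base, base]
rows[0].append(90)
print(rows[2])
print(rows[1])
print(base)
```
[4, 9, 4, 1, 90]
[4, 9, 4, 1, 90]
[4, 9, 4, 1, 90]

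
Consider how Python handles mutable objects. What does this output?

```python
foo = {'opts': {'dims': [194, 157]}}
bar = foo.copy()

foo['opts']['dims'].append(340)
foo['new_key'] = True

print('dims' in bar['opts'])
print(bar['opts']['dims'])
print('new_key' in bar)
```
True
[194, 157, 340]
False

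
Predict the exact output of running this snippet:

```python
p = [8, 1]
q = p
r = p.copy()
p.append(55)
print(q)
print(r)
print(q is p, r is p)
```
[8, 1, 55]
[8, 1]
True False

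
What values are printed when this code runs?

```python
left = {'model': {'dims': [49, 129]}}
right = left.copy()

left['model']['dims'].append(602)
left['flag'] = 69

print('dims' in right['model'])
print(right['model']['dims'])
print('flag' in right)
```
True
[49, 129, 602]
False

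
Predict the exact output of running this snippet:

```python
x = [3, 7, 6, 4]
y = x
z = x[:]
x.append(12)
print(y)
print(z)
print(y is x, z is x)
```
[3, 7, 6, 4, 12]
[3, 7, 6, 4]
True False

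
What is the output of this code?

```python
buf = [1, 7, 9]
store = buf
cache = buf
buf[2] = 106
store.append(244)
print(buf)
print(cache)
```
[1, 7, 106, 244]
[1, 7, 106, 244]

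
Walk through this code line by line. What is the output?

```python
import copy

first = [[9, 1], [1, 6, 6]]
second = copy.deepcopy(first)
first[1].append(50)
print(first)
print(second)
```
[[9, 1], [1, 6, 6, 50]]
[[9, 1], [1, 6, 6]]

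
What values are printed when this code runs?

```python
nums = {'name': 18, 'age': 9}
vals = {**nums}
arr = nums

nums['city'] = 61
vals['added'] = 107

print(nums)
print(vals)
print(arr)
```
{'name': 18, 'age': 9, 'city': 61}
{'name': 18, 'age': 9, 'added': 107}
{'name': 18, 'age': 9, 'city': 61}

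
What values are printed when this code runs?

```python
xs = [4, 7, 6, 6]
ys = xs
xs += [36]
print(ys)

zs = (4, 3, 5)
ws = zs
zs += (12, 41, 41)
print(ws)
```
[4, 7, 6, 6, 36]
(4, 3, 5)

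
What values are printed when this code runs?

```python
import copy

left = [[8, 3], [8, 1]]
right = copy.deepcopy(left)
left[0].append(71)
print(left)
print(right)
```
[[8, 3, 71], [8, 1]]
[[8, 3], [8, 1]]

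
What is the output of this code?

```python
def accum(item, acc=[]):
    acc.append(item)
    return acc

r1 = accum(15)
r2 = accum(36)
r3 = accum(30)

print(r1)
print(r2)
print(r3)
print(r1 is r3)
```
[15, 36, 30]
[15, 36, 30]
[15, 36, 30]
True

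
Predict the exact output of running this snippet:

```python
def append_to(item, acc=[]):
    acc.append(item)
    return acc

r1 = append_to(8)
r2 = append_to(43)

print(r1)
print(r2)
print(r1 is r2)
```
[8, 43]
[8, 43]
True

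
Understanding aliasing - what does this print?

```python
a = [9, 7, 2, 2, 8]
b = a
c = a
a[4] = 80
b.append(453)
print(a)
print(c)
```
[9, 7, 2, 2, 80, 453]
[9, 7, 2, 2, 80, 453]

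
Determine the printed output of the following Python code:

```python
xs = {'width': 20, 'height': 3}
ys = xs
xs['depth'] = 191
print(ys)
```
{'width': 20, 'height': 3, 'depth': 191}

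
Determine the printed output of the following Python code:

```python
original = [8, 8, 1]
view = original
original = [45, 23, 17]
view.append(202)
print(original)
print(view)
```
[45, 23, 17]
[8, 8, 1, 202]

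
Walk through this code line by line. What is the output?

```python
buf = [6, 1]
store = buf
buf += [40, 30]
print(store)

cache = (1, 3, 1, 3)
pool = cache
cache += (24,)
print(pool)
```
[6, 1, 40, 30]
(1, 3, 1, 3)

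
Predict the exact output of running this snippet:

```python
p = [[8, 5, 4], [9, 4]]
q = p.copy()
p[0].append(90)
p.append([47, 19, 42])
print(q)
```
[[8, 5, 4, 90], [9, 4]]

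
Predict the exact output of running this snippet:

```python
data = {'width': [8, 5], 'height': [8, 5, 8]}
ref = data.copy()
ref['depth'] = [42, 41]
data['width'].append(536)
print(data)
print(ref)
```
{'width': [8, 5, 536], 'height': [8, 5, 8]}
{'width': [8, 5, 536], 'height': [8, 5, 8], 'depth': [42, 41]}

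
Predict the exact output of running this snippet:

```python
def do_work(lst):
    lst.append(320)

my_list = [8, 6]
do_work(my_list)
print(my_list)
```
[8, 6, 320]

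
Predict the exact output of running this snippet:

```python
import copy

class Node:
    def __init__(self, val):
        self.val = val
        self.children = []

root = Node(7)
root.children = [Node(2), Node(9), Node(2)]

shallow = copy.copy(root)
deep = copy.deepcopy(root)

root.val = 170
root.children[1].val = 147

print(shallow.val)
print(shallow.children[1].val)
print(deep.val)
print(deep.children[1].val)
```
7
147
7
9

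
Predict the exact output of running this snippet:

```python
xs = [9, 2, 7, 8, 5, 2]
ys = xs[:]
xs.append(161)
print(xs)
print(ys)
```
[9, 2, 7, 8, 5, 2, 161]
[9, 2, 7, 8, 5, 2]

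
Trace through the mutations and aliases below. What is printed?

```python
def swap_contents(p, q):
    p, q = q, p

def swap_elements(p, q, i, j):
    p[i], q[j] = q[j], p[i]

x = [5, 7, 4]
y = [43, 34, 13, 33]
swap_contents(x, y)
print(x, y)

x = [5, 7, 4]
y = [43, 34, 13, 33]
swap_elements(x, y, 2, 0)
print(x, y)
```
[5, 7, 4] [43, 34, 13, 33]
[5, 7, 43] [4, 34, 13, 33]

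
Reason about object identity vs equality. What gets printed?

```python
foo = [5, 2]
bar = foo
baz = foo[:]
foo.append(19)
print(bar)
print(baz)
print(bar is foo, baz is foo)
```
[5, 2, 19]
[5, 2]
True False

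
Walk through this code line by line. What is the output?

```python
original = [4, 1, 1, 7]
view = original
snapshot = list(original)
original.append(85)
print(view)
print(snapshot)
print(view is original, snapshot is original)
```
[4, 1, 1, 7, 85]
[4, 1, 1, 7]
True False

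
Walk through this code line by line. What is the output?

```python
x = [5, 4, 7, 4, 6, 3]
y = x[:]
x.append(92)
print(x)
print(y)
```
[5, 4, 7, 4, 6, 3, 92]
[5, 4, 7, 4, 6, 3]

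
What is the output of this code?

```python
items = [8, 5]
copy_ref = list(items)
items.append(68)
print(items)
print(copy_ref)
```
[8, 5, 68]
[8, 5]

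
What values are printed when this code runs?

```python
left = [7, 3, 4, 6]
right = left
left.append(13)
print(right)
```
[7, 3, 4, 6, 13]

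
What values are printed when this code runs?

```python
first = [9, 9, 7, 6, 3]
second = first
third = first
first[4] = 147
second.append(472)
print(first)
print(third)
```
[9, 9, 7, 6, 147, 472]
[9, 9, 7, 6, 147, 472]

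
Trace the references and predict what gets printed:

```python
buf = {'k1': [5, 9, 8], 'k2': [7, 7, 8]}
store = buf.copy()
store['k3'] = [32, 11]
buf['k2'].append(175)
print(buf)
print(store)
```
{'k1': [5, 9, 8], 'k2': [7, 7, 8, 175]}
{'k1': [5, 9, 8], 'k2': [7, 7, 8, 175], 'k3': [32, 11]}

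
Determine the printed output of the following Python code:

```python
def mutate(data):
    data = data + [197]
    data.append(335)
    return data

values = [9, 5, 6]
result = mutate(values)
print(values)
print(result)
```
[9, 5, 6]
[9, 5, 6, 197, 335]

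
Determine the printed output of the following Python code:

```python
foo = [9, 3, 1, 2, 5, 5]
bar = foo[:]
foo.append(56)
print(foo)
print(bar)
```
[9, 3, 1, 2, 5, 5, 56]
[9, 3, 1, 2, 5, 5]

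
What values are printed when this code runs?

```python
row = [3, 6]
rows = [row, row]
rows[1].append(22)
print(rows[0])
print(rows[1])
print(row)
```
[3, 6, 22]
[3, 6, 22]
[3, 6, 22]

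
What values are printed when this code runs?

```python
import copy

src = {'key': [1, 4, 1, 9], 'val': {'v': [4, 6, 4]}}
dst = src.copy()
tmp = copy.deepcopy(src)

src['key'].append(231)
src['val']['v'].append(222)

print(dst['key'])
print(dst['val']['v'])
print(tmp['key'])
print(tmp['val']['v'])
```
[1, 4, 1, 9, 231]
[4, 6, 4, 222]
[1, 4, 1, 9]
[4, 6, 4]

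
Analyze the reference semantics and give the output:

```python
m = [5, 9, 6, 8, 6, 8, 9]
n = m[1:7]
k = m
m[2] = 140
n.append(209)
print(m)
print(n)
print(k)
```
[5, 9, 140, 8, 6, 8, 9]
[9, 6, 8, 6, 8, 9, 209]
[5, 9, 140, 8, 6, 8, 9]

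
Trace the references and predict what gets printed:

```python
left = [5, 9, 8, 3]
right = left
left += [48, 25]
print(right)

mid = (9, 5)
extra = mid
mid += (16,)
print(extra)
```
[5, 9, 8, 3, 48, 25]
(9, 5)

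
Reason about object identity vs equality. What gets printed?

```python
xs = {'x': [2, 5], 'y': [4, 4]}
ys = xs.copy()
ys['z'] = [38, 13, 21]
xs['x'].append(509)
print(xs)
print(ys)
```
{'x': [2, 5, 509], 'y': [4, 4]}
{'x': [2, 5, 509], 'y': [4, 4], 'z': [38, 13, 21]}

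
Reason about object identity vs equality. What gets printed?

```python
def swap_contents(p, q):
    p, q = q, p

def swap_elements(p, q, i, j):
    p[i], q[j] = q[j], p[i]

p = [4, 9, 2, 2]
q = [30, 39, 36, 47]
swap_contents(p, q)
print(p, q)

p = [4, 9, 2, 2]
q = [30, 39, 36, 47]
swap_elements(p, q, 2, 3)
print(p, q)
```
[4, 9, 2, 2] [30, 39, 36, 47]
[4, 9, 47, 2] [30, 39, 36, 2]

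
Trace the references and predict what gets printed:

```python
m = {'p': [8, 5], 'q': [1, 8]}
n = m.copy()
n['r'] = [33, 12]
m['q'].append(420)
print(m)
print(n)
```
{'p': [8, 5], 'q': [1, 8, 420]}
{'p': [8, 5], 'q': [1, 8, 420], 'r': [33, 12]}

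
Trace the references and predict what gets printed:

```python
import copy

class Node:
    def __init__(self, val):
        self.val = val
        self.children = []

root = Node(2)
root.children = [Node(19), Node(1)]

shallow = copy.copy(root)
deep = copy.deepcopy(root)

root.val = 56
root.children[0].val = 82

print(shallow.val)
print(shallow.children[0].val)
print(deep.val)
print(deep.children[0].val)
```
2
82
2
19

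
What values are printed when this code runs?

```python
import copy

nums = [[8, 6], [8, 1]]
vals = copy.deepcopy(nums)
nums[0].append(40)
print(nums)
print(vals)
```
[[8, 6, 40], [8, 1]]
[[8, 6], [8, 1]]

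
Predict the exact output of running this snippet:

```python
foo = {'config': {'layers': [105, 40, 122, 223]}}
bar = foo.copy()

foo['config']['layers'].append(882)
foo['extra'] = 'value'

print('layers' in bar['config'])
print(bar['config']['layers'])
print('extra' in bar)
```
True
[105, 40, 122, 223, 882]
False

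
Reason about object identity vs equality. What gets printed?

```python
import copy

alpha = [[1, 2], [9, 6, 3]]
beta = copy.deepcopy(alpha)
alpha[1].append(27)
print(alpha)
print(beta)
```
[[1, 2], [9, 6, 3, 27]]
[[1, 2], [9, 6, 3]]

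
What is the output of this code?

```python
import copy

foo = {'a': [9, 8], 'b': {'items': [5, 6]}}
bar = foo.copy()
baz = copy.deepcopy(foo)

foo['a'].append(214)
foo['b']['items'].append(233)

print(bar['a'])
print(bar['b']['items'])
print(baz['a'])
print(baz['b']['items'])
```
[9, 8, 214]
[5, 6, 233]
[9, 8]
[5, 6]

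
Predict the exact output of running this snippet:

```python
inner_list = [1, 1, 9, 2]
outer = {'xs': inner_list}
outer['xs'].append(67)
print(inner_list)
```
[1, 1, 9, 2, 67]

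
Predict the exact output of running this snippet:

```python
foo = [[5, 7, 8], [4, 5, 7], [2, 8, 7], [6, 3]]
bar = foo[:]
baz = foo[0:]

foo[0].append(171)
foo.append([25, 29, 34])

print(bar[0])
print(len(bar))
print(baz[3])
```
[5, 7, 8, 171]
4
[6, 3]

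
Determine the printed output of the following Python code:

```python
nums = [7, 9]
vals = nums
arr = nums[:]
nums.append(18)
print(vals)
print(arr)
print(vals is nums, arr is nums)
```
[7, 9, 18]
[7, 9]
True False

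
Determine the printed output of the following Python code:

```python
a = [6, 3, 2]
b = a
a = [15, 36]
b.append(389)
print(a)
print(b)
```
[15, 36]
[6, 3, 2, 389]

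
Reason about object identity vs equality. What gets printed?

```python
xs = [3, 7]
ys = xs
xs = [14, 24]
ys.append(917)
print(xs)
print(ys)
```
[14, 24]
[3, 7, 917]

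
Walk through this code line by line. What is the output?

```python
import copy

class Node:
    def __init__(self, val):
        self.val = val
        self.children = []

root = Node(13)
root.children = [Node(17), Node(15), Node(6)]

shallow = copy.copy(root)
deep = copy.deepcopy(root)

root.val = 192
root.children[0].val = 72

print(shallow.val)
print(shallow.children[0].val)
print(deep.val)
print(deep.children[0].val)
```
13
72
13
17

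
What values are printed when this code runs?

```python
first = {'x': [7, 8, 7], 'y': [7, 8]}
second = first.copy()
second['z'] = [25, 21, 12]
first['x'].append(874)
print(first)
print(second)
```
{'x': [7, 8, 7, 874], 'y': [7, 8]}
{'x': [7, 8, 7, 874], 'y': [7, 8], 'z': [25, 21, 12]}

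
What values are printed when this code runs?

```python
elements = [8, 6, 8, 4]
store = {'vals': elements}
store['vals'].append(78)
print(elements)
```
[8, 6, 8, 4, 78]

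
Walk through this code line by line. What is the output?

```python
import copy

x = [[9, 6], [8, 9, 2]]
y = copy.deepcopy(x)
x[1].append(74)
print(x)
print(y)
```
[[9, 6], [8, 9, 2, 74]]
[[9, 6], [8, 9, 2]]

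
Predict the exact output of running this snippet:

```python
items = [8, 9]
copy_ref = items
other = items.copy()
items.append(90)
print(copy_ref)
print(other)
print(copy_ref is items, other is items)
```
[8, 9, 90]
[8, 9]
True False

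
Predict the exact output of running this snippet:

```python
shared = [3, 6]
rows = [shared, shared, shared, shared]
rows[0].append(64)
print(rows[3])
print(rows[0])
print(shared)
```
[3, 6, 64]
[3, 6, 64]
[3, 6, 64]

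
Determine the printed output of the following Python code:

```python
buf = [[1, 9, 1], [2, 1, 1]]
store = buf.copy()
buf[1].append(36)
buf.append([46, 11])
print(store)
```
[[1, 9, 1], [2, 1, 1, 36]]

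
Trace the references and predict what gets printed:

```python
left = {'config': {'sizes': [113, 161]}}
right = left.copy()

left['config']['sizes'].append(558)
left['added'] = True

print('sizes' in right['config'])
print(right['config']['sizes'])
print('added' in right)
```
True
[113, 161, 558]
False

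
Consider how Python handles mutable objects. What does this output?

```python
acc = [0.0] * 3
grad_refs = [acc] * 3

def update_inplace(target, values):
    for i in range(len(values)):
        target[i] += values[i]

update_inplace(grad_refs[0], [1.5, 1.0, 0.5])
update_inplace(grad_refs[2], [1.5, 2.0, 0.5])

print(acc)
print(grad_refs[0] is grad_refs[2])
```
[3.0, 3.0, 1.0]
True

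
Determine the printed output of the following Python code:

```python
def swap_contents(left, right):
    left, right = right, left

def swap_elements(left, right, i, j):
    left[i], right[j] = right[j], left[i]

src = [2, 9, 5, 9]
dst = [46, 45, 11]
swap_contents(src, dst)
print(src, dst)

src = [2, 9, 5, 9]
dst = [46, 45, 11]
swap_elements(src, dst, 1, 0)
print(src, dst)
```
[2, 9, 5, 9] [46, 45, 11]
[2, 46, 5, 9] [9, 45, 11]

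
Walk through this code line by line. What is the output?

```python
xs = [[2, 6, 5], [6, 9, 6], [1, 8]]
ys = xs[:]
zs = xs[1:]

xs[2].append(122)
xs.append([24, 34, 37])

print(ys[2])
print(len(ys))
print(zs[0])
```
[1, 8, 122]
3
[6, 9, 6]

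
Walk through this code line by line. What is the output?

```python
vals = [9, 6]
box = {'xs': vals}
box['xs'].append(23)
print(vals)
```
[9, 6, 23]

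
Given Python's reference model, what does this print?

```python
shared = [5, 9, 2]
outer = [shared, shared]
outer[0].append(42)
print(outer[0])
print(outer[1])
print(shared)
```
[5, 9, 2, 42]
[5, 9, 2, 42]
[5, 9, 2, 42]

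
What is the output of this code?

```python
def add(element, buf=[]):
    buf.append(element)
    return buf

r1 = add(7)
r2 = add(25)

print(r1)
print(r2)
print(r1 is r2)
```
[7, 25]
[7, 25]
True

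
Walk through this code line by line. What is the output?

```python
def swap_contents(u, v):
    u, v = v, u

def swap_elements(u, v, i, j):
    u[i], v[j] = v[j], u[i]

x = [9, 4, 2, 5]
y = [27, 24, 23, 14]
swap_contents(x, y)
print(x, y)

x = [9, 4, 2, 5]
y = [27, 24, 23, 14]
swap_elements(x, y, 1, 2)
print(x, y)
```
[9, 4, 2, 5] [27, 24, 23, 14]
[9, 23, 2, 5] [27, 24, 4, 14]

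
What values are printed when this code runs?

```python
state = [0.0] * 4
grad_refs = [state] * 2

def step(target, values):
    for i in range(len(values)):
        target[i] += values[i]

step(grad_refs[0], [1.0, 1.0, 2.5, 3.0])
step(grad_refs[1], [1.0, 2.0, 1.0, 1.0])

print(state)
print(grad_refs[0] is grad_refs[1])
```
[2.0, 3.0, 3.5, 4.0]
True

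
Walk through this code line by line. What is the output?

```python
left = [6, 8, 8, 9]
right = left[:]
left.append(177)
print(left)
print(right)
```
[6, 8, 8, 9, 177]
[6, 8, 8, 9]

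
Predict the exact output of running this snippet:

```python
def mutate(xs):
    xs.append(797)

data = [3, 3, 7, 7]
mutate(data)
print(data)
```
[3, 3, 7, 7, 797]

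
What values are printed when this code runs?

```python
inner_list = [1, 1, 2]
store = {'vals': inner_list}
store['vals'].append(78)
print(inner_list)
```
[1, 1, 2, 78]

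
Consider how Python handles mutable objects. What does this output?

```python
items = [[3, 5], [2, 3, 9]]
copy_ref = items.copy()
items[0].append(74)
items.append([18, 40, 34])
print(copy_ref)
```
[[3, 5, 74], [2, 3, 9]]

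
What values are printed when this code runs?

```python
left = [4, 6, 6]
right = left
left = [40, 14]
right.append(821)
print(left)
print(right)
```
[40, 14]
[4, 6, 6, 821]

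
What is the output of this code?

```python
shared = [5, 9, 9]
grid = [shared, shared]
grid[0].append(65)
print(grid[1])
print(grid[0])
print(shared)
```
[5, 9, 9, 65]
[5, 9, 9, 65]
[5, 9, 9, 65]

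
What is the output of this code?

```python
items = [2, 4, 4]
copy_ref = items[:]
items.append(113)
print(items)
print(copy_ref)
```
[2, 4, 4, 113]
[2, 4, 4]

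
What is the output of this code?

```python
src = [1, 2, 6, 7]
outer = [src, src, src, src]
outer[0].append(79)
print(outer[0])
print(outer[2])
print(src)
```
[1, 2, 6, 7, 79]
[1, 2, 6, 7, 79]
[1, 2, 6, 7, 79]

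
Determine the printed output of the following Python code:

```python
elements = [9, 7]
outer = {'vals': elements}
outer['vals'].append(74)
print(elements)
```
[9, 7, 74]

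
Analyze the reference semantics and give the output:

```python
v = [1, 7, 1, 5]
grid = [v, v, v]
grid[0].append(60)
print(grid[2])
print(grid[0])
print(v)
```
[1, 7, 1, 5, 60]
[1, 7, 1, 5, 60]
[1, 7, 1, 5, 60]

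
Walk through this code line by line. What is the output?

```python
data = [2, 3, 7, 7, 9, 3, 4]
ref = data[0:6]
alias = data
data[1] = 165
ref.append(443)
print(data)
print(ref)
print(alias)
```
[2, 165, 7, 7, 9, 3, 4]
[2, 3, 7, 7, 9, 3, 443]
[2, 165, 7, 7, 9, 3, 4]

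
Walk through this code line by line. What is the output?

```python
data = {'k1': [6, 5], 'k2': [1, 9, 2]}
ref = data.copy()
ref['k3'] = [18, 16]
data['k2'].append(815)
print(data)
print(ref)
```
{'k1': [6, 5], 'k2': [1, 9, 2, 815]}
{'k1': [6, 5], 'k2': [1, 9, 2, 815], 'k3': [18, 16]}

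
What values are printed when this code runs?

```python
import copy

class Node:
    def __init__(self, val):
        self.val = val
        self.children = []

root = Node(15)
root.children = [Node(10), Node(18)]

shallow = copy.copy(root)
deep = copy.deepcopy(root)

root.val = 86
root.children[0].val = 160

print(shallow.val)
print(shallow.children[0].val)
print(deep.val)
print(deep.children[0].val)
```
15
160
15
10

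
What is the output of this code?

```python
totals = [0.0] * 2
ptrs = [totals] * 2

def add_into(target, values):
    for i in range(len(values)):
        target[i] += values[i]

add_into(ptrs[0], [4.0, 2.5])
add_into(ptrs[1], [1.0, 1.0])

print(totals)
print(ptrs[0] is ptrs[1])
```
[5.0, 3.5]
True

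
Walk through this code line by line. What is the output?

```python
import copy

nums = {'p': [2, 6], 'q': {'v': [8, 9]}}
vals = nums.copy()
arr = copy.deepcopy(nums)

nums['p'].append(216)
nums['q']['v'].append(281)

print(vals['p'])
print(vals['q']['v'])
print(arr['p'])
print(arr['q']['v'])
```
[2, 6, 216]
[8, 9, 281]
[2, 6]
[8, 9]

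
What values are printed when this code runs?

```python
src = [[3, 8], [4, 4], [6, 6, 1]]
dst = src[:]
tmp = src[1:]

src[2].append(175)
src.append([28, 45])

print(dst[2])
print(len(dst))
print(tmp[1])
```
[6, 6, 1, 175]
3
[6, 6, 1, 175]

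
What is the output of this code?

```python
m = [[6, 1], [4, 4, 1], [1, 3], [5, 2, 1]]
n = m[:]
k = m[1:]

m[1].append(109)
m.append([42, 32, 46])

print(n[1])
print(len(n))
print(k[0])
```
[4, 4, 1, 109]
4
[4, 4, 1, 109]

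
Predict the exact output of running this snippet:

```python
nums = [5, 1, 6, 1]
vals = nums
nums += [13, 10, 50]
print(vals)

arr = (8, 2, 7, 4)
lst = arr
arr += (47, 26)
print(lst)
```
[5, 1, 6, 1, 13, 10, 50]
(8, 2, 7, 4)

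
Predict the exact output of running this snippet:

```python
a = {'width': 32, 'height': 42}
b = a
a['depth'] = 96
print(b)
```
{'width': 32, 'height': 42, 'depth': 96}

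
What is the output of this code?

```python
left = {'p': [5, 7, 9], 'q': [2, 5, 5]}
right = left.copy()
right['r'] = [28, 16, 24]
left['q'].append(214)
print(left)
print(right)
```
{'p': [5, 7, 9], 'q': [2, 5, 5, 214]}
{'p': [5, 7, 9], 'q': [2, 5, 5, 214], 'r': [28, 16, 24]}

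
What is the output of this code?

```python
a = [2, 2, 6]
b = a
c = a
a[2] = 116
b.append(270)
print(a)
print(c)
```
[2, 2, 116, 270]
[2, 2, 116, 270]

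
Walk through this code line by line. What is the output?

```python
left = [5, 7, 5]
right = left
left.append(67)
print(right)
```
[5, 7, 5, 67]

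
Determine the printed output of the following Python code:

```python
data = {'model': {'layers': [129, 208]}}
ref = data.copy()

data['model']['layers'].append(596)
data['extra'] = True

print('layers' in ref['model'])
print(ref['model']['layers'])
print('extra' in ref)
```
True
[129, 208, 596]
False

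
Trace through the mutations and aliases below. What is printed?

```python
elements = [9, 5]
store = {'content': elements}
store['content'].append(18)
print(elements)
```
[9, 5, 18]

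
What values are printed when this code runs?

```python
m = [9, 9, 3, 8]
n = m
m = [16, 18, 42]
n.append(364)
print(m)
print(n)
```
[16, 18, 42]
[9, 9, 3, 8, 364]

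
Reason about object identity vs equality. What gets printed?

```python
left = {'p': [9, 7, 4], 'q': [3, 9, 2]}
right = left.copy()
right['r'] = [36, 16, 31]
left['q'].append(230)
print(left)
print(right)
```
{'p': [9, 7, 4], 'q': [3, 9, 2, 230]}
{'p': [9, 7, 4], 'q': [3, 9, 2, 230], 'r': [36, 16, 31]}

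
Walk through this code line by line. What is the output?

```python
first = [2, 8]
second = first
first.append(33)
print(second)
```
[2, 8, 33]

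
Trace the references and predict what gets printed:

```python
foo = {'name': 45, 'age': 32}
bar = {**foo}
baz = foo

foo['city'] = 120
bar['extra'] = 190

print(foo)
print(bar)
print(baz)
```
{'name': 45, 'age': 32, 'city': 120}
{'name': 45, 'age': 32, 'extra': 190}
{'name': 45, 'age': 32, 'city': 120}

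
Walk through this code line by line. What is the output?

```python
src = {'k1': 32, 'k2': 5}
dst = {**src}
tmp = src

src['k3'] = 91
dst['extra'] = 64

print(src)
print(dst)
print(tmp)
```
{'k1': 32, 'k2': 5, 'k3': 91}
{'k1': 32, 'k2': 5, 'extra': 64}
{'k1': 32, 'k2': 5, 'k3': 91}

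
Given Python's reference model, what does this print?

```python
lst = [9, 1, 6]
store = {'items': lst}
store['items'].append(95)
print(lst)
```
[9, 1, 6, 95]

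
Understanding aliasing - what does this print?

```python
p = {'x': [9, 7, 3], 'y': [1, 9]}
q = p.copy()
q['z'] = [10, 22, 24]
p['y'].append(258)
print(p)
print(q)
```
{'x': [9, 7, 3], 'y': [1, 9, 258]}
{'x': [9, 7, 3], 'y': [1, 9, 258], 'z': [10, 22, 24]}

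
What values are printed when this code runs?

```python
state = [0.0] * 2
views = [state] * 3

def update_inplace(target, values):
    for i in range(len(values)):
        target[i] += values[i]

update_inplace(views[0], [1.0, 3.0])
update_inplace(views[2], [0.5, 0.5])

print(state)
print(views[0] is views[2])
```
[1.5, 3.5]
True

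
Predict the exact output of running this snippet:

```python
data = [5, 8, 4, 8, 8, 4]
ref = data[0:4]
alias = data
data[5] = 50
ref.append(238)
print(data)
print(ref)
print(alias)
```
[5, 8, 4, 8, 8, 50]
[5, 8, 4, 8, 238]
[5, 8, 4, 8, 8, 50]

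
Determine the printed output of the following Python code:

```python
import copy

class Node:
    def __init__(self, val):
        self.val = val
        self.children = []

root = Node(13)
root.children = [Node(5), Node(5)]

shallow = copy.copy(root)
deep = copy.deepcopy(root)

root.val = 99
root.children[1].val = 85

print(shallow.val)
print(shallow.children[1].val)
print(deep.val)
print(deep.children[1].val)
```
13
85
13
5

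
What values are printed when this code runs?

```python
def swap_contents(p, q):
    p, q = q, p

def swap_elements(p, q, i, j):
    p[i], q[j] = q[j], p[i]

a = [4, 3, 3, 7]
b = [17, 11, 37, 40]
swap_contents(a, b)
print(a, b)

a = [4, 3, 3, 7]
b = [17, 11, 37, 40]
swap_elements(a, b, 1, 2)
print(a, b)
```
[4, 3, 3, 7] [17, 11, 37, 40]
[4, 37, 3, 7] [17, 11, 3, 40]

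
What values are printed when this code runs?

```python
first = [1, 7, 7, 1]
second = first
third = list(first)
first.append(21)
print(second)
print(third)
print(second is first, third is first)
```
[1, 7, 7, 1, 21]
[1, 7, 7, 1]
True False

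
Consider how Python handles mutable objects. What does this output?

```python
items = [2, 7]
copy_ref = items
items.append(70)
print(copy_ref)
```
[2, 7, 70]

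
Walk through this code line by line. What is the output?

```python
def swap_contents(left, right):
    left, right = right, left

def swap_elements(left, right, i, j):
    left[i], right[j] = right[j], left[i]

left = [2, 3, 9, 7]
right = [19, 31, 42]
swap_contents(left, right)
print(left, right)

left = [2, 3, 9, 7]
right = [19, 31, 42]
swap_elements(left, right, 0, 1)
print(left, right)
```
[2, 3, 9, 7] [19, 31, 42]
[31, 3, 9, 7] [19, 2, 42]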